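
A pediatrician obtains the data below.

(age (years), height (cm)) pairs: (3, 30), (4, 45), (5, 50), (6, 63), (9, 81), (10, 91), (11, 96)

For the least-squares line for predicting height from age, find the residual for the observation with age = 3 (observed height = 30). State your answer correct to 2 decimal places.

n = 7, Σx = 48, Σy = 456, Σxy = 3593, Σx² = 388
Sxx = Σx² − (Σx)²/n = 388 − 329.142857 = 58.857143
Sxy = Σxy − (Σx)(Σy)/n = 3593 − 3126.857143 = 466.142857
b = Sxy/Sxx = 466.142857/58.857143 = 7.919903
a = ȳ − b·x̄ = 65.142857 − 7.919903·6.857143 = 10.834951
ŷ(3) = 10.834951 + 7.919903·3 = 34.594660
residual = y − ŷ = 30 − 34.594660 = -4.594660

-4.59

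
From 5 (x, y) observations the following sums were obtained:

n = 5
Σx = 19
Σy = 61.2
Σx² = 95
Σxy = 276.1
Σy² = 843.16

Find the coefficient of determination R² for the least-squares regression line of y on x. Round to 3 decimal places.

0.884

Sxx = Σx² − (Σx)²/n = 95 − 72.2 = 22.8
Sxy = Σxy − (Σx)(Σy)/n = 276.1 − 232.56 = 43.54
Syy = Σy² − (Σy)²/n = 843.16 − 749.088 = 94.072
R² = Sxy²/(Sxx·Syy) = (43.54)²/(22.8·94.072) = 0.883856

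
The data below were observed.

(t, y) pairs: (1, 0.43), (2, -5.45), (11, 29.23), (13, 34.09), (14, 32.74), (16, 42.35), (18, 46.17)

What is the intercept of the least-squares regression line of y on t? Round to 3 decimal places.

n = 7, Σx = 75, Σy = 179.56, Σxy = 2721.25, Σx² = 1071
Sxx = Σx² − (Σx)²/n = 1071 − 803.571429 = 267.428571
Sxy = Σxy − (Σx)(Σy)/n = 2721.25 − 1923.857143 = 797.392857
b = Sxy/Sxx = 797.392857/267.428571 = 2.981704
a = ȳ − b·x̄ = 25.651429 − 2.981704·10.714286 = -6.295401

-6.295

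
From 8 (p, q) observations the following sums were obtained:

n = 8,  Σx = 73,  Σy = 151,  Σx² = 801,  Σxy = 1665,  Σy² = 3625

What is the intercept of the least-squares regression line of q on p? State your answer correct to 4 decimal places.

-0.5505

Sxx = Σx² − (Σx)²/n = 801 − 666.125 = 134.875
Sxy = Σxy − (Σx)(Σy)/n = 1665 − 1377.875 = 287.125
b = Sxy/Sxx = 287.125/134.875 = 2.128823
a = ȳ − b·x̄ = 18.875 − 2.128823·9.125 = -0.550510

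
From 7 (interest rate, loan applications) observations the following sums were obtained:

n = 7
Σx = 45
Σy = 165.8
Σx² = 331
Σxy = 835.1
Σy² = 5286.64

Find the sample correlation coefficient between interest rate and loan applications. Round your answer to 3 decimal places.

-0.969

Sxx = Σx² − (Σx)²/n = 331 − 289.285714 = 41.714286
Sxy = Σxy − (Σx)(Σy)/n = 835.1 − 1065.857143 = -230.757143
Syy = Σy² − (Σy)²/n = 5286.64 − 3927.091429 = 1359.548571
r = Sxy/√(Sxx·Syy) = -230.757143/√(56712.597551) = -230.757143/238.144069 = -0.968981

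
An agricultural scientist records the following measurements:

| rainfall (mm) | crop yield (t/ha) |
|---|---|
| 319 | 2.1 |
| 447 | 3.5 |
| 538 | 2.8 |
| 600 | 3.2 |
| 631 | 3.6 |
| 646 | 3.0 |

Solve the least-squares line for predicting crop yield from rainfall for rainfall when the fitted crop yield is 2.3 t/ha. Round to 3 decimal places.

265.044

n = 6, Σx = 3181, Σy = 18.2, Σxy = 9870.4, Σx² = 1766491
Sxx = Σx² − (Σx)²/n = 1766491 − 1686460.166667 = 80030.833333
Sxy = Σxy − (Σx)(Σy)/n = 9870.4 − 9649.033333 = 221.366667
b = Sxy/Sxx = 221.366667/80030.833333 = 0.002766
a = ȳ − b·x̄ = 3.033333 − 0.002766·530.166667 = 1.566883
Set a + b·x = 2.3: x = (2.3 − 1.566883) / 0.002766 = 265.044195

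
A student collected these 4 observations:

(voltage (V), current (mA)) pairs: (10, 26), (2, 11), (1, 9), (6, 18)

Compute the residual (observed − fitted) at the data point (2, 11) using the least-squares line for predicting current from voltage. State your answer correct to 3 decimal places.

0.148

n = 4, Σx = 19, Σy = 64, Σxy = 399, Σx² = 141
Sxx = Σx² − (Σx)²/n = 141 − 90.25 = 50.75
Sxy = Σxy − (Σx)(Σy)/n = 399 − 304 = 95
b = Sxy/Sxx = 95/50.75 = 1.871921
a = ȳ − b·x̄ = 16 − 1.871921·4.75 = 7.108374
ŷ(2) = 7.108374 + 1.871921·2 = 10.852217
residual = y − ŷ = 11 − 10.852217 = 0.147783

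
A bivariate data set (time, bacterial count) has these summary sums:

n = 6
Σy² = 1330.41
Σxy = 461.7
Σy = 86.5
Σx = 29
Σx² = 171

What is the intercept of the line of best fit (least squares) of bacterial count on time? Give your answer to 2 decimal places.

7.58

Sxx = Σx² − (Σx)²/n = 171 − 140.166667 = 30.833333
Sxy = Σxy − (Σx)(Σy)/n = 461.7 − 418.083333 = 43.616667
b = Sxy/Sxx = 43.616667/30.833333 = 1.414595
a = ȳ − b·x̄ = 14.416667 − 1.414595·4.833333 = 7.579459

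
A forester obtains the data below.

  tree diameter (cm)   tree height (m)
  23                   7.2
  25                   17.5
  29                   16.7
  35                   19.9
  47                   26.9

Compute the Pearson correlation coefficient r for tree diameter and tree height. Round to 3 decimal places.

0.890

n = 5, Σx = 159, Σy = 88.2, Σxy = 3048.2, Σx² = 5429, Σy² = 1756.6
Sxx = Σx² − (Σx)²/n = 5429 − 5056.2 = 372.8
Sxy = Σxy − (Σx)(Σy)/n = 3048.2 − 2804.76 = 243.44
Syy = Σy² − (Σy)²/n = 1756.6 − 1555.848 = 200.752
r = Sxy/√(Sxx·Syy) = 243.44/√(74840.3456) = 243.44/273.569636 = 0.889865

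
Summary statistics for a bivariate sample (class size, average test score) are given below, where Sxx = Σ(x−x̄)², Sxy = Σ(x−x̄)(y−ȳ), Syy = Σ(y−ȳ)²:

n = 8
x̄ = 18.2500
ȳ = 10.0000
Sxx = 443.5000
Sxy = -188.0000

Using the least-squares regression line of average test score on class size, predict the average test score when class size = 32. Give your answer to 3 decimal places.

b = Sxy/Sxx = -188/443.5 = -0.423901
a = ȳ − b·x̄ = 10 − (-0.423901)·18.25 = 17.736189
ŷ(32) = a + b·32 = 17.736189 + (-0.423901)·32 = 4.171364

4.171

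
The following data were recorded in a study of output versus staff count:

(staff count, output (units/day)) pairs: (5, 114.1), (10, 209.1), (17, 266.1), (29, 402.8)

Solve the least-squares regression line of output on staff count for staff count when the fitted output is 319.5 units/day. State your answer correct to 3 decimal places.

n = 4, Σx = 61, Σy = 992.1, Σxy = 18866.4, Σx² = 1255
Sxx = Σx² − (Σx)²/n = 1255 − 930.25 = 324.75
Sxy = Σxy − (Σx)(Σy)/n = 18866.4 − 15129.525 = 3736.875
b = Sxy/Sxx = 3736.875/324.75 = 11.506928
a = ȳ − b·x̄ = 248.025 − 11.506928·15.25 = 72.544342
Set a + b·x = 319.5: x = (319.5 − 72.544342) / 11.506928 = 21.461475

21.461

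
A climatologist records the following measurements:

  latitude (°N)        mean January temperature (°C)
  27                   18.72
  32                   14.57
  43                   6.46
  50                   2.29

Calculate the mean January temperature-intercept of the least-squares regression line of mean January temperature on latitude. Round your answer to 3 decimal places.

n = 4, Σx = 152, Σy = 42.04, Σxy = 1363.96, Σx² = 6102
Sxx = Σx² − (Σx)²/n = 6102 − 5776 = 326
Sxy = Σxy − (Σx)(Σy)/n = 1363.96 − 1597.52 = -233.56
b = Sxy/Sxx = -233.56/326 = -0.716442
a = ȳ − b·x̄ = 10.51 − (-0.716442)·38 = 37.734785

37.735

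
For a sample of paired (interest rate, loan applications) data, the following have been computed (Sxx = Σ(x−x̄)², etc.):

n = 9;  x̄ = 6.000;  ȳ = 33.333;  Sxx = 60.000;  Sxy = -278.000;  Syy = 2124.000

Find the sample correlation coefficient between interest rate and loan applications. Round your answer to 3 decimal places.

-0.779

r = Sxy/√(Sxx·Syy) = -278/√(127440) = -278/356.987395 = -0.778739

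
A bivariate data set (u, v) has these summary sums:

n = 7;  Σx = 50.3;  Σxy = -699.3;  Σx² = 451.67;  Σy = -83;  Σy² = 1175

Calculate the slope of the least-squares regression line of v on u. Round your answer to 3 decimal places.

-1.140

Sxx = Σx² − (Σx)²/n = 451.67 − 361.441429 = 90.228571
Sxy = Σxy − (Σx)(Σy)/n = -699.3 − (-596.414286) = -102.885714
b = Sxy/Sxx = -102.885714/90.228571 = -1.140279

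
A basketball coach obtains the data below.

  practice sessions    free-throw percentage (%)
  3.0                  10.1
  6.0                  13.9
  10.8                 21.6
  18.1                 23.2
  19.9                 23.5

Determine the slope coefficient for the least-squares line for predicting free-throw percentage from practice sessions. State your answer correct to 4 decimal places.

0.7718

n = 5, Σx = 57.8, Σy = 92.3, Σxy = 1234.55, Σx² = 885.26
Sxx = Σx² − (Σx)²/n = 885.26 − 668.168 = 217.092
Sxy = Σxy − (Σx)(Σy)/n = 1234.55 − 1066.988 = 167.562
b = Sxy/Sxx = 167.562/217.092 = 0.771848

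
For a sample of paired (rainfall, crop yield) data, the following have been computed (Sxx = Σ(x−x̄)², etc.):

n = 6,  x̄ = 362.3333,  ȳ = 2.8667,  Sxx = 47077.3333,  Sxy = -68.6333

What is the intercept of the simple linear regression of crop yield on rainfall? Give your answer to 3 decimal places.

b = Sxy/Sxx = -68.6333/47077.3333 = -0.001458
a = ȳ − b·x̄ = 2.8667 − (-0.001458)·362.3333 = 3.394940

3.395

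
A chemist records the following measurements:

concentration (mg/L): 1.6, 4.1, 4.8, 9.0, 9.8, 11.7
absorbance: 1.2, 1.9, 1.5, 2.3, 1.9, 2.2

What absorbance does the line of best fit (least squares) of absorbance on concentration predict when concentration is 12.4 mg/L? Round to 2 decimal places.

n = 6, Σx = 41, Σy = 11, Σxy = 81.97, Σx² = 356.34
Sxx = Σx² − (Σx)²/n = 356.34 − 280.166667 = 76.173333
Sxy = Σxy − (Σx)(Σy)/n = 81.97 − 75.166667 = 6.803333
b = Sxy/Sxx = 6.803333/76.173333 = 0.089314
a = ȳ − b·x̄ = 1.833333 − 0.089314·6.833333 = 1.223022
ŷ(12.4) = a + b·12.4 = 1.223022 + 0.089314·12.4 = 2.330514

2.33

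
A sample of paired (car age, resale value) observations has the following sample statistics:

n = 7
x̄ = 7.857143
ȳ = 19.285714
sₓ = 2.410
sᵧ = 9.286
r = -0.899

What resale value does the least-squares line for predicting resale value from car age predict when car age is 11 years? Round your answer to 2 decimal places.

8.40

b = r · sᵧ/sₓ = -0.899 · 9.286/2.41 = -3.463948
a = ȳ − b·x̄ = 19.285714 − (-3.463948)·7.857143 = 46.502447
ŷ(11) = a + b·11 = 46.502447 + (-3.463948)·11 = 8.399022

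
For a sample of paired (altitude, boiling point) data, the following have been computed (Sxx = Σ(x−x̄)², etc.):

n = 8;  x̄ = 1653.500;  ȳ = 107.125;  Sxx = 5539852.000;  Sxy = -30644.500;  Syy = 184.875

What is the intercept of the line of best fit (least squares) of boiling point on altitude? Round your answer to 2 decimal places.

116.27

b = Sxy/Sxx = -30644.5/5539852 = -0.005532
a = ȳ − b·x̄ = 107.125 − (-0.005532)·1653.5 = 116.271577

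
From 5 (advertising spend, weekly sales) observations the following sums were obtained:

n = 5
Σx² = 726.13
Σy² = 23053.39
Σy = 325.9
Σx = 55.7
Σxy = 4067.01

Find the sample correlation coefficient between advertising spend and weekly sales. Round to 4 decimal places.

0.9979

Sxx = Σx² − (Σx)²/n = 726.13 − 620.498 = 105.632
Sxy = Σxy − (Σx)(Σy)/n = 4067.01 − 3630.526 = 436.484
Syy = Σy² − (Σy)²/n = 23053.39 − 21242.162 = 1811.228
r = Sxy/√(Sxx·Syy) = 436.484/√(191323.636096) = 436.484/437.405574 = 0.997893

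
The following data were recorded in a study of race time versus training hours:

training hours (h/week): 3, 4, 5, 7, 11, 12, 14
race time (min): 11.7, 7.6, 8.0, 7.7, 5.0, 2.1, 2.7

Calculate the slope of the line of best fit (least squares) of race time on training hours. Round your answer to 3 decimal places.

n = 7, Σx = 56, Σy = 44.8, Σxy = 277.4, Σx² = 560
Sxx = Σx² − (Σx)²/n = 560 − 448 = 112
Sxy = Σxy − (Σx)(Σy)/n = 277.4 − 358.4 = -81
b = Sxy/Sxx = -81/112 = -0.723214

-0.723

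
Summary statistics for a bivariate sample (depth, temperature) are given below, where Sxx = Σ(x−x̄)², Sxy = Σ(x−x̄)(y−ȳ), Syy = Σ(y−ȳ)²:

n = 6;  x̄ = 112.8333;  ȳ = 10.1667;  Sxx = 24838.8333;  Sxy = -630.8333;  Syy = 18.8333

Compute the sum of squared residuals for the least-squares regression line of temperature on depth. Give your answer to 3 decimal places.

b = Sxy/Sxx = -630.8333/24838.8333 = -0.025397
SSE = Syy − b·Sxy = 18.8333 − (-0.025397)·(-630.8333) = 2.811990

2.812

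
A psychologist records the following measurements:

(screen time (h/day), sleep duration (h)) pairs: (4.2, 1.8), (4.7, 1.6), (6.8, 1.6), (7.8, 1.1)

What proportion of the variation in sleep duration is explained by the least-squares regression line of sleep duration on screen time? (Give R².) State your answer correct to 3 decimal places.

0.719

n = 4, Σx = 23.5, Σy = 6.1, Σxy = 34.54, Σx² = 146.81, Σy² = 9.57
Sxx = Σx² − (Σx)²/n = 146.81 − 138.0625 = 8.7475
Sxy = Σxy − (Σx)(Σy)/n = 34.54 − 35.8375 = -1.2975
Syy = Σy² − (Σy)²/n = 9.57 − 9.3025 = 0.2675
R² = Sxy²/(Sxx·Syy) = (-1.2975)²/(8.7475·0.2675) = 0.719461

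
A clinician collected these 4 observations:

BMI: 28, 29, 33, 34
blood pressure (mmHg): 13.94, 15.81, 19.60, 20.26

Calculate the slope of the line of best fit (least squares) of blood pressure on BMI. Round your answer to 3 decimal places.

n = 4, Σx = 124, Σy = 69.61, Σxy = 2184.45, Σx² = 3870
Sxx = Σx² − (Σx)²/n = 3870 − 3844 = 26
Sxy = Σxy − (Σx)(Σy)/n = 2184.45 − 2157.91 = 26.54
b = Sxy/Sxx = 26.54/26 = 1.020769

1.021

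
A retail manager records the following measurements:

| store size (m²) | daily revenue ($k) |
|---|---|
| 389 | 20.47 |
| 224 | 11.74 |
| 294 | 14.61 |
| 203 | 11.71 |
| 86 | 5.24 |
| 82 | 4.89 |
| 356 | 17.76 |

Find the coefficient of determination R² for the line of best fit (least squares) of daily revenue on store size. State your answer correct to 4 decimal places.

0.9913

n = 7, Σx = 1634, Σy = 86.42, Σxy = 24439.24, Σx² = 469998, Σy² = 1274.212
Sxx = Σx² − (Σx)²/n = 469998 − 381422.285714 = 88575.714286
Sxy = Σxy − (Σx)(Σy)/n = 24439.24 − 20172.897143 = 4266.342857
Syy = Σy² − (Σy)²/n = 1274.212 − 1066.916629 = 207.295371
R² = Sxy²/(Sxx·Syy) = (4266.342857)²/(88575.714286·207.295371) = 0.991305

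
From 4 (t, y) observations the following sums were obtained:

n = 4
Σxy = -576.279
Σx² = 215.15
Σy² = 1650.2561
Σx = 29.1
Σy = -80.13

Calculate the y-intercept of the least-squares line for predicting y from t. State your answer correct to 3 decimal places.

-34.101

Sxx = Σx² − (Σx)²/n = 215.15 − 211.7025 = 3.4475
Sxy = Σxy − (Σx)(Σy)/n = -576.279 − (-582.94575) = 6.66675
b = Sxy/Sxx = 6.66675/3.4475 = 1.933793
a = ȳ − b·x̄ = -20.0325 − 1.933793·7.275 = -34.100841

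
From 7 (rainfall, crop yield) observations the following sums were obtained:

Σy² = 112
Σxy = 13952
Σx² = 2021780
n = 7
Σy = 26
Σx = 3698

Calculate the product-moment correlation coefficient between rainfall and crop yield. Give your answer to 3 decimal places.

Sxx = Σx² − (Σx)²/n = 2021780 − 1953600.571429 = 68179.428571
Sxy = Σxy − (Σx)(Σy)/n = 13952 − 13735.428571 = 216.571429
Syy = Σy² − (Σy)²/n = 112 − 96.571429 = 15.428571
r = Sxy/√(Sxx·Syy) = 216.571429/√(1051911.183673) = 216.571429/1025.627215 = 0.211160

0.211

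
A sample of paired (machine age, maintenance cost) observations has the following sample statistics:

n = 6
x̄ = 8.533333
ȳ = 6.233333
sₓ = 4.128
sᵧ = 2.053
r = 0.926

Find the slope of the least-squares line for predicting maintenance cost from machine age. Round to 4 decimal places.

0.4605

b = r · sᵧ/sₓ = 0.926 · 2.053/4.128 = 0.460532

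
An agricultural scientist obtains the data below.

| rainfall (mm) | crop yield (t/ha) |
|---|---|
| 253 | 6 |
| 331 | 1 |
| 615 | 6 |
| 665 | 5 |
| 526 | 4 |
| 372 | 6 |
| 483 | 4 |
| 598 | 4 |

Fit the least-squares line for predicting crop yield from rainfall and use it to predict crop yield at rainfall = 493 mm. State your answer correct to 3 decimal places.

n = 8, Σx = 3843, Σy = 36, Σxy = 17524, Σx² = 1999973
Sxx = Σx² − (Σx)²/n = 1999973 − 1846081.125 = 153891.875
Sxy = Σxy − (Σx)(Σy)/n = 17524 − 17293.5 = 230.5
b = Sxy/Sxx = 230.5/153891.875 = 0.001498
a = ȳ − b·x̄ = 4.5 − 0.001498·480.375 = 3.780492
ŷ(493) = a + b·493 = 3.780492 + 0.001498·493 = 4.518910

4.519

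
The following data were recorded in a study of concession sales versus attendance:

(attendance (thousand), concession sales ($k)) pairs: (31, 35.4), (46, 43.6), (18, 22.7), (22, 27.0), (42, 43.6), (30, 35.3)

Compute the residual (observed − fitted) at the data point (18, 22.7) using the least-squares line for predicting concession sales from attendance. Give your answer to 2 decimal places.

n = 6, Σx = 189, Σy = 207.6, Σxy = 6995.8, Σx² = 6549
Sxx = Σx² − (Σx)²/n = 6549 − 5953.5 = 595.5
Sxy = Σxy − (Σx)(Σy)/n = 6995.8 − 6539.4 = 456.4
b = Sxy/Sxx = 456.4/595.5 = 0.766415
a = ȳ − b·x̄ = 34.6 − 0.766415·31.5 = 10.457935
ŷ(18) = 10.457935 + 0.766415·18 = 24.253401
residual = y − ŷ = 22.7 − 24.253401 = -1.553401

-1.55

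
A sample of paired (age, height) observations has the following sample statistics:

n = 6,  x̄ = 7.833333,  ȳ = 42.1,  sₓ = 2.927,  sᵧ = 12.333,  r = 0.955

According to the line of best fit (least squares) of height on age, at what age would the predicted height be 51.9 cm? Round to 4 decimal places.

10.2688

b = r · sᵧ/sₓ = 0.955 · 12.333/2.927 = 4.023920
a = ȳ − b·x̄ = 42.1 − 4.023920·7.833333 = 10.579292
Set a + b·x = 51.9: x = (51.9 − 10.579292) / 4.023920 = 10.268769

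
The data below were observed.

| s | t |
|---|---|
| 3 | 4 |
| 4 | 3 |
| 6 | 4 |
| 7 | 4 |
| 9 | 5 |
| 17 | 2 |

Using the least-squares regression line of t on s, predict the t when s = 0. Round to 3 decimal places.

4.490

n = 6, Σx = 46, Σy = 22, Σxy = 155, Σx² = 480
Sxx = Σx² − (Σx)²/n = 480 − 352.666667 = 127.333333
Sxy = Σxy − (Σx)(Σy)/n = 155 − 168.666667 = -13.666667
b = Sxy/Sxx = -13.666667/127.333333 = -0.107330
a = ȳ − b·x̄ = 3.666667 − (-0.107330)·7.666667 = 4.489529
ŷ(0) = a + b·0 = 4.489529 + (-0.107330)·0 = 4.489529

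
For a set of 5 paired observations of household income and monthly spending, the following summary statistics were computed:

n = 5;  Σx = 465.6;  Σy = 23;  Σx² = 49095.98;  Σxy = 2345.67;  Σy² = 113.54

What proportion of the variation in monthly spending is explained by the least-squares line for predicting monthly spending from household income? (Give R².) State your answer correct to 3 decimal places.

0.936

Sxx = Σx² − (Σx)²/n = 49095.98 − 43356.672 = 5739.308
Sxy = Σxy − (Σx)(Σy)/n = 2345.67 − 2141.76 = 203.91
Syy = Σy² − (Σy)²/n = 113.54 − 105.8 = 7.74
R² = Sxy²/(Sxx·Syy) = (203.91)²/(5739.308·7.74) = 0.936002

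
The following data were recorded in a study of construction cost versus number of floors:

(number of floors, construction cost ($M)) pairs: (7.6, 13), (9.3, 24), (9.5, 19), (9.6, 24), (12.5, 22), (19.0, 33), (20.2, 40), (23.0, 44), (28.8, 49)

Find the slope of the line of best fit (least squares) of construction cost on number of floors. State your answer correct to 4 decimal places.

n = 9, Σx = 139.5, Σy = 268, Σxy = 4866.1, Σx² = 2610.39
Sxx = Σx² − (Σx)²/n = 2610.39 − 2162.25 = 448.14
Sxy = Σxy − (Σx)(Σy)/n = 4866.1 − 4154 = 712.1
b = Sxy/Sxx = 712.1/448.14 = 1.589012

1.5890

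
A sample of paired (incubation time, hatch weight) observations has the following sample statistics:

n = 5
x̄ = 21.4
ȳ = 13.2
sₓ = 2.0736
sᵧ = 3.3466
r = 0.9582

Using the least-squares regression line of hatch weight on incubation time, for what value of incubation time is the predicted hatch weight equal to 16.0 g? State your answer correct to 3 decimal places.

b = r · sᵧ/sₓ = 0.9582 · 3.3466/2.0736 = 1.546447
a = ȳ − b·x̄ = 13.2 − 1.546447·21.4 = -19.893962
Set a + b·x = 16.0: x = (16.0 − (-19.893962)) / 1.546447 = 23.210602

23.211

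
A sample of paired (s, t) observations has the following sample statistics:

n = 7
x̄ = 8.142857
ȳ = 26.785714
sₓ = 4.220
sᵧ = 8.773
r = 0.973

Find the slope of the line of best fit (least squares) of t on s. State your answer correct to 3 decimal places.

b = r · sᵧ/sₓ = 0.973 · 8.773/4.22 = 2.022779

2.023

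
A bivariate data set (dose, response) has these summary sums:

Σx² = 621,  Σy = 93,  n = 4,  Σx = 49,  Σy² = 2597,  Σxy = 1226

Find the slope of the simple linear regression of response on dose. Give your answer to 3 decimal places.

Sxx = Σx² − (Σx)²/n = 621 − 600.25 = 20.75
Sxy = Σxy − (Σx)(Σy)/n = 1226 − 1139.25 = 86.75
b = Sxy/Sxx = 86.75/20.75 = 4.180723

4.181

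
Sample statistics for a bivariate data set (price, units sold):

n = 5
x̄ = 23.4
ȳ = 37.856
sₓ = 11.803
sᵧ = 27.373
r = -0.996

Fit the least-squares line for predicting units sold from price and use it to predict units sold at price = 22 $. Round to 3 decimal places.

41.090

b = r · sᵧ/sₓ = -0.996 · 27.373/11.803 = -2.309880
a = ȳ − b·x̄ = 37.856 − (-2.309880)·23.4 = 91.907181
ŷ(22) = a + b·22 = 91.907181 + (-2.309880)·22 = 41.089831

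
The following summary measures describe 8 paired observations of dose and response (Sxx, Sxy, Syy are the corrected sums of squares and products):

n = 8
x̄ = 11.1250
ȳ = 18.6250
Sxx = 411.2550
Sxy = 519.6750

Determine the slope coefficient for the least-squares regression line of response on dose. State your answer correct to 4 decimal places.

b = Sxy/Sxx = 519.675/411.255 = 1.263632

1.2636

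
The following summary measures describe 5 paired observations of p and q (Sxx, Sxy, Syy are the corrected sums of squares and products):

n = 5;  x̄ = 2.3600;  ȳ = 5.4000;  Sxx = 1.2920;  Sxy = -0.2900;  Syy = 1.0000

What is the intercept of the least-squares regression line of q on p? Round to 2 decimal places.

b = Sxy/Sxx = -0.29/1.292 = -0.224458
a = ȳ − b·x̄ = 5.4 − (-0.224458)·2.36 = 5.929721

5.93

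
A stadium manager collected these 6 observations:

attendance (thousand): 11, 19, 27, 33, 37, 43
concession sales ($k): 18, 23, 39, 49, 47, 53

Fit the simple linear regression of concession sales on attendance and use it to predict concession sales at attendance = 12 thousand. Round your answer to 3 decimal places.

n = 6, Σx = 170, Σy = 229, Σxy = 7323, Σx² = 5518
Sxx = Σx² − (Σx)²/n = 5518 − 4816.666667 = 701.333333
Sxy = Σxy − (Σx)(Σy)/n = 7323 − 6488.333333 = 834.666667
b = Sxy/Sxx = 834.666667/701.333333 = 1.190114
a = ȳ − b·x̄ = 38.166667 − 1.190114·28.333333 = 4.446768
ŷ(12) = a + b·12 = 4.446768 + 1.190114·12 = 18.728137

18.728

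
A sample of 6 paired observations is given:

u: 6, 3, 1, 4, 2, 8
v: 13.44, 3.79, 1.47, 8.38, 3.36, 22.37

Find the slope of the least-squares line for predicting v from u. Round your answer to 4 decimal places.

2.9835

n = 6, Σx = 24, Σy = 52.81, Σxy = 312.68, Σx² = 130
Sxx = Σx² − (Σx)²/n = 130 − 96 = 34
Sxy = Σxy − (Σx)(Σy)/n = 312.68 − 211.24 = 101.44
b = Sxy/Sxx = 101.44/34 = 2.983529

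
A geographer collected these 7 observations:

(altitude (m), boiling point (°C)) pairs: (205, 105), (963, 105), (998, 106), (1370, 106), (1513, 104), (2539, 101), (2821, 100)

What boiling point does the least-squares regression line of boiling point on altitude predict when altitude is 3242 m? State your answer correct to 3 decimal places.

99.863

n = 7, Σx = 10409, Σy = 727, Σxy = 1069539, Σx² = 20536029
Sxx = Σx² − (Σx)²/n = 20536029 − 15478183 = 5057846
Sxy = Σxy − (Σx)(Σy)/n = 1069539 − 1081049 = -11510
b = Sxy/Sxx = -11510/5057846 = -0.002276
a = ȳ − b·x̄ = 103.857143 − (-0.002276)·1487 = 107.241068
ŷ(3242) = a + b·3242 = 107.241068 + (-0.002276)·3242 = 99.863338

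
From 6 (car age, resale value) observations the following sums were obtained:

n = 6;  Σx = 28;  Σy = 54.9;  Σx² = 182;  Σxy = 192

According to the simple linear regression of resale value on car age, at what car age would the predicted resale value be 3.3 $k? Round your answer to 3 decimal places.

9.344

Sxx = Σx² − (Σx)²/n = 182 − 130.666667 = 51.333333
Sxy = Σxy − (Σx)(Σy)/n = 192 − 256.2 = -64.2
b = Sxy/Sxx = -64.2/51.333333 = -1.250649
a = ȳ − b·x̄ = 9.15 − (-1.250649)·4.666667 = 14.986364
Set a + b·x = 3.3: x = (3.3 − 14.986364) / (-1.250649) = 9.344237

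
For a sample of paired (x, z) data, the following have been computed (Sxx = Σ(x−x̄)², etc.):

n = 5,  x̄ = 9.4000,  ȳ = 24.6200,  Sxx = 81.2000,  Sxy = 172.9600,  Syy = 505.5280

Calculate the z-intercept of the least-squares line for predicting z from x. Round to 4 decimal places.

4.5975

b = Sxy/Sxx = 172.96/81.2 = 2.130049
a = ȳ − b·x̄ = 24.62 − 2.130049·9.4 = 4.597537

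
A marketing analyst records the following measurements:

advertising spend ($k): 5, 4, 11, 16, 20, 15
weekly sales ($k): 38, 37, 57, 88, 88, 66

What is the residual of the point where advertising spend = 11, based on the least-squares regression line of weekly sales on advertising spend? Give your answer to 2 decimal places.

-2.47

n = 6, Σx = 71, Σy = 374, Σxy = 5123, Σx² = 1043
Sxx = Σx² − (Σx)²/n = 1043 − 840.166667 = 202.833333
Sxy = Σxy − (Σx)(Σy)/n = 5123 − 4425.666667 = 697.333333
b = Sxy/Sxx = 697.333333/202.833333 = 3.437962
a = ȳ − b·x̄ = 62.333333 − 3.437962·11.833333 = 21.650781
ŷ(11) = 21.650781 + 3.437962·11 = 59.468365
residual = y − ŷ = 57 − 59.468365 = -2.468365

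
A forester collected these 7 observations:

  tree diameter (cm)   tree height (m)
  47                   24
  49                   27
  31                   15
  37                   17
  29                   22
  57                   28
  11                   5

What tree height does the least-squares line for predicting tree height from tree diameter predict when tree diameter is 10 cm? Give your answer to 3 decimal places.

n = 7, Σx = 261, Σy = 138, Σxy = 5834, Σx² = 11151
Sxx = Σx² − (Σx)²/n = 11151 − 9731.571429 = 1419.428571
Sxy = Σxy − (Σx)(Σy)/n = 5834 − 5145.428571 = 688.571429
b = Sxy/Sxx = 688.571429/1419.428571 = 0.485105
a = ȳ − b·x̄ = 19.714286 − 0.485105·37.285714 = 1.626812
ŷ(10) = a + b·10 = 1.626812 + 0.485105·10 = 6.477858

6.478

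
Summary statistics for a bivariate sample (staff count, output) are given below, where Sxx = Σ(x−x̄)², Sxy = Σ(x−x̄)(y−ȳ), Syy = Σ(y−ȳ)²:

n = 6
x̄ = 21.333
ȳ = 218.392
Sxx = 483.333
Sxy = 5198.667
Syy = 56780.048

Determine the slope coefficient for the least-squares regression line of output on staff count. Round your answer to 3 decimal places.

b = Sxy/Sxx = 5198.667/483.333 = 10.755870

10.756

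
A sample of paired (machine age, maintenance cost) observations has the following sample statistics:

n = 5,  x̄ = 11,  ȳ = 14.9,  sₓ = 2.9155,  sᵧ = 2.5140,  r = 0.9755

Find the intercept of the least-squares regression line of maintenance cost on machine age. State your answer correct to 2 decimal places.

b = r · sᵧ/sₓ = 0.9755 · 2.514/2.9155 = 0.841162
a = ȳ − b·x̄ = 14.9 − 0.841162·11 = 5.647221

5.65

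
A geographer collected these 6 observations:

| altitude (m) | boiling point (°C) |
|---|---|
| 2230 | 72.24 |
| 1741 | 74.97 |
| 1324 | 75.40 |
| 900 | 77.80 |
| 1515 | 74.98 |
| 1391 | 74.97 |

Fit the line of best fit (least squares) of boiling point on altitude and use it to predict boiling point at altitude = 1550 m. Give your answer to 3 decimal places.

74.934

n = 6, Σx = 9101, Σy = 450.36, Σxy = 679345.54, Σx² = 14797063
Sxx = Σx² − (Σx)²/n = 14797063 − 13804700.166667 = 992362.833333
Sxy = Σxy − (Σx)(Σy)/n = 679345.54 − 683121.06 = -3775.52
b = Sxy/Sxx = -3775.52/992362.833333 = -0.003805
a = ȳ − b·x̄ = 75.06 − (-0.003805)·1516.833333 = 80.830908
ŷ(1550) = a + b·1550 = 80.830908 + (-0.003805)·1550 = 74.933815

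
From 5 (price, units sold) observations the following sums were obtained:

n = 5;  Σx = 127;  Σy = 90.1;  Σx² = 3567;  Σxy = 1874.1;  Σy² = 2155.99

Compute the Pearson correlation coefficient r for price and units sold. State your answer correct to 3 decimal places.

-0.972

Sxx = Σx² − (Σx)²/n = 3567 − 3225.8 = 341.2
Sxy = Σxy − (Σx)(Σy)/n = 1874.1 − 2288.54 = -414.44
Syy = Σy² − (Σy)²/n = 2155.99 − 1623.602 = 532.388
r = Sxy/√(Sxx·Syy) = -414.44/√(181650.7856) = -414.44/426.205098 = -0.972396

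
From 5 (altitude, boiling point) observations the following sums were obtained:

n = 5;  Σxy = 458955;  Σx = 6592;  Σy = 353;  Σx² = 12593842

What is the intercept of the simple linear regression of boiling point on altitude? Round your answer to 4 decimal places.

Sxx = Σx² − (Σx)²/n = 12593842 − 8690892.8 = 3902949.2
Sxy = Σxy − (Σx)(Σy)/n = 458955 − 465395.2 = -6440.2
b = Sxy/Sxx = -6440.2/3902949.2 = -0.001650
a = ȳ − b·x̄ = 70.6 − (-0.001650)·1318.4 = 72.775473

72.7755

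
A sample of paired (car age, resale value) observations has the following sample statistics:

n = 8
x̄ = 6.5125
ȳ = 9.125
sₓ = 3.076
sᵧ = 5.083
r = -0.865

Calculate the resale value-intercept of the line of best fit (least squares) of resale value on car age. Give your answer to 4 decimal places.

b = r · sᵧ/sₓ = -0.865 · 5.083/3.076 = -1.429387
a = ȳ − b·x̄ = 9.125 − (-1.429387)·6.5125 = 18.433884

18.4339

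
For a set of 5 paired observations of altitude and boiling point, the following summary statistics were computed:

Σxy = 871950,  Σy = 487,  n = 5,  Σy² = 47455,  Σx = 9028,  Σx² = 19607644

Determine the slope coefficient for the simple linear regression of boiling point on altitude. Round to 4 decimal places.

Sxx = Σx² − (Σx)²/n = 19607644 − 16300956.8 = 3306687.2
Sxy = Σxy − (Σx)(Σy)/n = 871950 − 879327.2 = -7377.2
b = Sxy/Sxx = -7377.2/3306687.2 = -0.002231

-0.0022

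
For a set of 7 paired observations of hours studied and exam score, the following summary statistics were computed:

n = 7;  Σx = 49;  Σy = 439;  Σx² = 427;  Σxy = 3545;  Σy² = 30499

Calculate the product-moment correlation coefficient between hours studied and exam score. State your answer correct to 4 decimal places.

Sxx = Σx² − (Σx)²/n = 427 − 343 = 84
Sxy = Σxy − (Σx)(Σy)/n = 3545 − 3073 = 472
Syy = Σy² − (Σy)²/n = 30499 − 27531.571429 = 2967.428571
r = Sxy/√(Sxx·Syy) = 472/√(249264) = 472/499.263458 = 0.945393

0.9454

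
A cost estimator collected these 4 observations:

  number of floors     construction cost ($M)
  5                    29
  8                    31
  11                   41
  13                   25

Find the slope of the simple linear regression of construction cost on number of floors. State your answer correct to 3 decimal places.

n = 4, Σx = 37, Σy = 126, Σxy = 1169, Σx² = 379
Sxx = Σx² − (Σx)²/n = 379 − 342.25 = 36.75
Sxy = Σxy − (Σx)(Σy)/n = 1169 − 1165.5 = 3.5
b = Sxy/Sxx = 3.5/36.75 = 0.095238

0.095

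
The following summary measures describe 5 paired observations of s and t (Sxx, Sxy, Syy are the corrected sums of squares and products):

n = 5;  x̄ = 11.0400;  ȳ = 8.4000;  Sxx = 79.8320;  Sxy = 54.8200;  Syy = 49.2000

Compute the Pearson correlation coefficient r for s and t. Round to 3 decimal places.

r = Sxy/√(Sxx·Syy) = 54.82/√(3927.7344) = 54.82/62.671640 = 0.874718

0.875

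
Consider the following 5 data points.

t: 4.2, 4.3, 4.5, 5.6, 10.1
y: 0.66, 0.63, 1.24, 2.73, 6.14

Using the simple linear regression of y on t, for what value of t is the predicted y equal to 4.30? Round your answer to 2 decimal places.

n = 5, Σx = 28.7, Σy = 11.4, Σxy = 88.363, Σx² = 189.75
Sxx = Σx² − (Σx)²/n = 189.75 − 164.738 = 25.012
Sxy = Σxy − (Σx)(Σy)/n = 88.363 − 65.436 = 22.927
b = Sxy/Sxx = 22.927/25.012 = 0.916640
a = ȳ − b·x̄ = 2.28 − 0.916640·5.74 = -2.981514
Set a + b·x = 4.30: x = (4.30 − (-2.981514)) / 0.916640 = 7.943700

7.94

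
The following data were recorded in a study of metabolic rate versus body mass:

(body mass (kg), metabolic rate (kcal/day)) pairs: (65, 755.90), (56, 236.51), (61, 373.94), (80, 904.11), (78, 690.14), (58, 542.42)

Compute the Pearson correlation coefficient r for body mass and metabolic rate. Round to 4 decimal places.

0.8153

n = 6, Σx = 398, Σy = 3503.02, Σxy = 242808.48, Σx² = 26930, Σy² = 2355080.4818
Sxx = Σx² − (Σx)²/n = 26930 − 26400.666667 = 529.333333
Sxy = Σxy − (Σx)(Σy)/n = 242808.48 − 232366.993333 = 10441.486667
Syy = Σy² − (Σy)²/n = 2355080.4818 − 2045191.520067 = 309888.961733
r = Sxy/√(Sxx·Syy) = 10441.486667/√(164034557.077511) = 10441.486667/12807.597631 = 0.815257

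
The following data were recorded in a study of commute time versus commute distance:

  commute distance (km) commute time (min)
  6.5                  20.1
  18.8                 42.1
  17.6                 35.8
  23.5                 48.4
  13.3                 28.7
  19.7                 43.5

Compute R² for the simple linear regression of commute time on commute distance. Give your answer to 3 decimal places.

0.969

n = 6, Σx = 99.4, Σy = 218.6, Σxy = 3928.27, Σx² = 1822.68, Σy² = 8516.56
Sxx = Σx² − (Σx)²/n = 1822.68 − 1646.726667 = 175.953333
Sxy = Σxy − (Σx)(Σy)/n = 3928.27 − 3621.473333 = 306.796667
Syy = Σy² − (Σy)²/n = 8516.56 − 7964.326667 = 552.233333
R² = Sxy²/(Sxx·Syy) = (306.796667)²/(175.953333·552.233333) = 0.968682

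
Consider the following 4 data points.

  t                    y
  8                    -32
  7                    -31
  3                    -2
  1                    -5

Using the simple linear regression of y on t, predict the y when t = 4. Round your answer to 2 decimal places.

n = 4, Σx = 19, Σy = -70, Σxy = -484, Σx² = 123
Sxx = Σx² − (Σx)²/n = 123 − 90.25 = 32.75
Sxy = Σxy − (Σx)(Σy)/n = -484 − (-332.5) = -151.5
b = Sxy/Sxx = -151.5/32.75 = -4.625954
a = ȳ − b·x̄ = -17.5 − (-4.625954)·4.75 = 4.473282
ŷ(4) = a + b·4 = 4.473282 + (-4.625954)·4 = -14.030534

-14.03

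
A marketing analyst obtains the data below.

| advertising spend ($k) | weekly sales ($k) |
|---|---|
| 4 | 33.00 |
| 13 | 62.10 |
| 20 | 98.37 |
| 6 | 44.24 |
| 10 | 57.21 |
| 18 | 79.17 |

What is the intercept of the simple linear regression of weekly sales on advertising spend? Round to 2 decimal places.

n = 6, Σx = 71, Σy = 374.09, Σxy = 5169.3, Σx² = 1045
Sxx = Σx² − (Σx)²/n = 1045 − 840.166667 = 204.833333
Sxy = Σxy − (Σx)(Σy)/n = 5169.3 − 4426.731667 = 742.568333
b = Sxy/Sxx = 742.568333/204.833333 = 3.625232
a = ȳ − b·x̄ = 62.348333 − 3.625232·11.833333 = 19.449756

19.45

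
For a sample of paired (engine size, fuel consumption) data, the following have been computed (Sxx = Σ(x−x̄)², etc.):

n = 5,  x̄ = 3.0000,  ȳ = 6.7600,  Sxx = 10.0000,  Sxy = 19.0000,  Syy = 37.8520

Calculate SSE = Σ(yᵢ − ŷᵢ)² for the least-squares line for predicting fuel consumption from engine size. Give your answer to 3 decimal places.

1.752

b = Sxy/Sxx = 19/10 = 1.9
SSE = Syy − b·Sxy = 37.852 − 1.9·19 = 1.752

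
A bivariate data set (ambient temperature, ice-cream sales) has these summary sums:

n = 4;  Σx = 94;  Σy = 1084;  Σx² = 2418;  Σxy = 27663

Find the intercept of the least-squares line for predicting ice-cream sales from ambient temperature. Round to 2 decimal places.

24.87

Sxx = Σx² − (Σx)²/n = 2418 − 2209 = 209
Sxy = Σxy − (Σx)(Σy)/n = 27663 − 25474 = 2189
b = Sxy/Sxx = 2189/209 = 10.473684
a = ȳ − b·x̄ = 271 − 10.473684·23.5 = 24.868421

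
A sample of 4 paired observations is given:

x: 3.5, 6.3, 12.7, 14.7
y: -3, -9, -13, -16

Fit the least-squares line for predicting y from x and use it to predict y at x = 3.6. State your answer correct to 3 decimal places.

n = 4, Σx = 37.2, Σy = -41, Σxy = -467.5, Σx² = 429.32
Sxx = Σx² − (Σx)²/n = 429.32 − 345.96 = 83.36
Sxy = Σxy − (Σx)(Σy)/n = -467.5 − (-381.3) = -86.2
b = Sxy/Sxx = -86.2/83.36 = -1.034069
a = ȳ − b·x̄ = -10.25 − (-1.034069)·9.3 = -0.633157
ŷ(3.6) = a + b·3.6 = -0.633157 + (-1.034069)·3.6 = -4.355806

-4.356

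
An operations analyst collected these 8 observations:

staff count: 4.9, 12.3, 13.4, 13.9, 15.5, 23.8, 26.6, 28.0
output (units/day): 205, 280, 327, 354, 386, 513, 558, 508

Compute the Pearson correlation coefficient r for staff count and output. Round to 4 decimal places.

n = 8, Σx = 138.4, Σy = 3131, Σxy = 61010.1, Σx² = 2846.32, Σy² = 1334263
Sxx = Σx² − (Σx)²/n = 2846.32 − 2394.32 = 452
Sxy = Σxy − (Σx)(Σy)/n = 61010.1 − 54166.3 = 6843.8
Syy = Σy² − (Σy)²/n = 1334263 − 1225395.125 = 108867.875
r = Sxy/√(Sxx·Syy) = 6843.8/√(49208279.5) = 6843.8/7014.861331 = 0.975614

0.9756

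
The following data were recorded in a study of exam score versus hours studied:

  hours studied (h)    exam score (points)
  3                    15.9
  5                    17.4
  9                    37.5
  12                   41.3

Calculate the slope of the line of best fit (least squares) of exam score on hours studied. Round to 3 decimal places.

3.181

n = 4, Σx = 29, Σy = 112.1, Σxy = 967.8, Σx² = 259
Sxx = Σx² − (Σx)²/n = 259 − 210.25 = 48.75
Sxy = Σxy − (Σx)(Σy)/n = 967.8 − 812.725 = 155.075
b = Sxy/Sxx = 155.075/48.75 = 3.181026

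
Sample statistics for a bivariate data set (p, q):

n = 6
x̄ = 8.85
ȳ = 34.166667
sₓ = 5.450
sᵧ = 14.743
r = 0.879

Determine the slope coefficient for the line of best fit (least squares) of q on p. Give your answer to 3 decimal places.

2.378

b = r · sᵧ/sₓ = 0.879 · 14.743/5.45 = 2.377816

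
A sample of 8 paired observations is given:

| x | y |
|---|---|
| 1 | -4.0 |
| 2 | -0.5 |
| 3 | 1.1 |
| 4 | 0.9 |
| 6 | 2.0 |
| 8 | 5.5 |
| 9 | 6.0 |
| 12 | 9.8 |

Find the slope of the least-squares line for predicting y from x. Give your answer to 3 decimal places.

1.104

n = 8, Σx = 45, Σy = 20.8, Σxy = 229.5, Σx² = 355
Sxx = Σx² − (Σx)²/n = 355 − 253.125 = 101.875
Sxy = Σxy − (Σx)(Σy)/n = 229.5 − 117 = 112.5
b = Sxy/Sxx = 112.5/101.875 = 1.104294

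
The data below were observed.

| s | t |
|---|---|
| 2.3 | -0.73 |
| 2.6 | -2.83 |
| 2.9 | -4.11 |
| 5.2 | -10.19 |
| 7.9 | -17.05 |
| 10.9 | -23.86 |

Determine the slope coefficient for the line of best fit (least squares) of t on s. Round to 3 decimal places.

n = 6, Σx = 31.8, Σy = -58.77, Σxy = -468.713, Σx² = 228.72
Sxx = Σx² − (Σx)²/n = 228.72 − 168.54 = 60.18
Sxy = Σxy − (Σx)(Σy)/n = -468.713 − (-311.481) = -157.232
b = Sxy/Sxx = -157.232/60.18 = -2.612695

-2.613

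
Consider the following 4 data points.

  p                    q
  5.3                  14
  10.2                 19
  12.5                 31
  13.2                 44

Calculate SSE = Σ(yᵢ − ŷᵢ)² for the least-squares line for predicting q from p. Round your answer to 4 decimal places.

136.7661

n = 4, Σx = 41.2, Σy = 108, Σxy = 1236.3, Σx² = 462.62, Σy² = 3454
Sxx = Σx² − (Σx)²/n = 462.62 − 424.36 = 38.26
Sxy = Σxy − (Σx)(Σy)/n = 1236.3 − 1112.4 = 123.9
Syy = Σy² − (Σy)²/n = 3454 − 2916 = 538
b = Sxy/Sxx = 123.9/38.26 = 3.238369
SSE = Syy − b·Sxy = 538 − 3.238369·123.9 = 136.766074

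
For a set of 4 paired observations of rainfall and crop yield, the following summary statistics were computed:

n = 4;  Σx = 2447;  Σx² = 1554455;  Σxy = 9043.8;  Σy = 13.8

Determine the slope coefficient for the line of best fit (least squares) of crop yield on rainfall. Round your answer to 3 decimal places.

0.010

Sxx = Σx² − (Σx)²/n = 1554455 − 1496952.25 = 57502.75
Sxy = Σxy − (Σx)(Σy)/n = 9043.8 − 8442.15 = 601.65
b = Sxy/Sxx = 601.65/57502.75 = 0.010463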